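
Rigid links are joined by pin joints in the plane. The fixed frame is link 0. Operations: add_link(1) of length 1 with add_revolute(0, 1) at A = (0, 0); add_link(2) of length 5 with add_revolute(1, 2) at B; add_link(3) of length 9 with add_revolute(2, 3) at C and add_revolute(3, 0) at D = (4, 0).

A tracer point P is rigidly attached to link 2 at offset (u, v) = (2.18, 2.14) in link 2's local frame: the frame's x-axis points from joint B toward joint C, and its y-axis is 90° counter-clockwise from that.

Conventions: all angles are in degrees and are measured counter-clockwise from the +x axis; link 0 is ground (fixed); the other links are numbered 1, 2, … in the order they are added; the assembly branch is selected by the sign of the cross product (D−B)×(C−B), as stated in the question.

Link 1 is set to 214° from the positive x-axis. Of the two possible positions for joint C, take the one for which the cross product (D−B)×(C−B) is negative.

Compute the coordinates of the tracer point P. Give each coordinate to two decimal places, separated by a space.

A=(0,0), D=(4.00,0)
B = A + 1.00·(cos214°, sin214°) = (-0.8290, -0.5592)
|BD| = 4.8613
circle(B,5.00) ∩ circle(D,9.00): a=-3.3291, h=3.7305
  candidates: C₊=(-4.5652,2.7636) cross=18.135; C₋=(-3.7069,-4.6479) cross=-18.135
  branch - wants cross < 0 → take C=(-3.7069,-4.6479) (cross=-18.135)
ex = (C−B)/|BC| = (-0.5756,-0.8177); ey = (0.8177,-0.5756)
P = B + 2.18·ex + 2.14·ey = (-0.3338,-3.5736)

-0.33 -3.57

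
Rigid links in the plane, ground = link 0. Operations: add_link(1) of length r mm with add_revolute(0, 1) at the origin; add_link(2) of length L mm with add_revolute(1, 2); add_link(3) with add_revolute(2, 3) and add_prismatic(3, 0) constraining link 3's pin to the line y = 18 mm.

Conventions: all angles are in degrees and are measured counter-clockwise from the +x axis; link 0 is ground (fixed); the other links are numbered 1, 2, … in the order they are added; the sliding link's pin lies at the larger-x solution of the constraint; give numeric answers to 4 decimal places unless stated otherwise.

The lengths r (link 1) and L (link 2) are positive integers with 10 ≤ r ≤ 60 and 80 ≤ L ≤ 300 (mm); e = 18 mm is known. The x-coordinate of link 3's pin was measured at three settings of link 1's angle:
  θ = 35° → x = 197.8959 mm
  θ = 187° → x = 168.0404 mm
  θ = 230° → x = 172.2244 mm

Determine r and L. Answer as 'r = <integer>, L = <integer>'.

constraint per measurement: (x − r cos θ)² + (r sin θ − e)² = L²
subtracting the θ₁ and θ₂ equations cancels the r² and L² terms:
r = (x₁² − x₂²) / (2[(x₁cos θ₁ + e sin θ₁) − (x₂cos θ₂ + e sin θ₂)]) = 16.0000 → r = 16
L² = (x₁ − r cos θ₁)² + (r sin θ₁ − e)² = 34224.9886 → L = 185.0000 → L = 185
check at θ₃=230°: x = 172.2244 (printed 172.2244) ✓

r = 16, L = 185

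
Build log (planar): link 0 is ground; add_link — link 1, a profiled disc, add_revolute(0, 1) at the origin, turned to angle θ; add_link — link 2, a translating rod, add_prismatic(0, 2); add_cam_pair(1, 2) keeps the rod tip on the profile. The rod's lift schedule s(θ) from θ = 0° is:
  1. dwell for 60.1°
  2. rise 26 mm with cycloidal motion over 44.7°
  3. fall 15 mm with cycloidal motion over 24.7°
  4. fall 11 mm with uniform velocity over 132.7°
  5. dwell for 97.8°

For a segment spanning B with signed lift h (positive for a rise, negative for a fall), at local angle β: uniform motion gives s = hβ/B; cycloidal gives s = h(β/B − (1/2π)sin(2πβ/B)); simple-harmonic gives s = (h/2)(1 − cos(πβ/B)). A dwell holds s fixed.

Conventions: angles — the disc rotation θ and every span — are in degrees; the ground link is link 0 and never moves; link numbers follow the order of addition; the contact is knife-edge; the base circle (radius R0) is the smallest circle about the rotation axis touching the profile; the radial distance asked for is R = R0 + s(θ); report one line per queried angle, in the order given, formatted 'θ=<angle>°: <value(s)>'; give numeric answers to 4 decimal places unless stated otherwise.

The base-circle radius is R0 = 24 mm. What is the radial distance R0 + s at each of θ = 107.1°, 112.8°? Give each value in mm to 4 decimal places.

seg 1 [0°–60.1°] dwell: s stays 0.0000
seg 2 [60.1°–104.8°] cycloidal, h=26: full span → s += 26 → s = 26.0000
seg 3 [104.8°–129.5°] cycloidal, h=-15: θ=107.1° here. β=2.3, B=24.7. -15·(0.0931 − sin(2π·0.0931)/(2π)) = -0.0783 → s = 25.9217
seg 3 [104.8°–129.5°] cycloidal, h=-15: θ=112.8° here. β=8, B=24.7. -15·(0.3239 − sin(2π·0.3239)/(2π)) = -2.7236 → s = 23.2764
θ=107.1°: R = R0 + s = 24 + 25.9217 = 49.9217
θ=112.8°: R = R0 + s = 24 + 23.2764 = 47.2764

θ=107.1°: 49.9217
θ=112.8°: 47.2764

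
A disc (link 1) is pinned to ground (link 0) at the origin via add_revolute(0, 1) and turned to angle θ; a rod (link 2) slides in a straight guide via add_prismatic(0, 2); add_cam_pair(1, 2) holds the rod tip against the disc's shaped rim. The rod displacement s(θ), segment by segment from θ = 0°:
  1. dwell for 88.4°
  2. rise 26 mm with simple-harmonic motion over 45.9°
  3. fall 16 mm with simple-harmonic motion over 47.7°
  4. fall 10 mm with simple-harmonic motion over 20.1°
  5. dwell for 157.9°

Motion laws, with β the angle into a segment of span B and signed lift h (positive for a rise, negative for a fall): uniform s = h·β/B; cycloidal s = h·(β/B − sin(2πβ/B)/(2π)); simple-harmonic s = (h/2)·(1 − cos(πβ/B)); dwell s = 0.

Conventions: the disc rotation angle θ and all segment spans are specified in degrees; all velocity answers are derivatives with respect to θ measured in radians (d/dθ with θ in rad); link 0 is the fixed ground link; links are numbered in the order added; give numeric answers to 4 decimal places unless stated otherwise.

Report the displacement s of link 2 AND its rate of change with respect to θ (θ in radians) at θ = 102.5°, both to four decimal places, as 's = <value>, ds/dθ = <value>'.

segment 1 (0° to 88.4°, dwell): s unchanged at 0.0000
θ = 102.5° falls in segment 2 (88.4° to 134.3°, simple-harmonic, h = 26): β = 102.5 − 88.4 = 14.1°, B = 45.9°; Δs = 26/2·(1 − cos(π·0.3072)) = 5.5983; s = 0.0000 + 5.5983 = 5.5983
velocity in seg [88.4°–134.3°] (simple-harmonic), θ in radians: β = 14.1° = 0.2461 rad, B = 45.9° = 0.8011 rad; ds/dθ = (πh/(2B)) sin(πβ/B) = (π·26/(2·0.8011)) sin(π·0.3072) = 41.910246 mm/rad

s = 5.5983, ds/dθ = 41.9102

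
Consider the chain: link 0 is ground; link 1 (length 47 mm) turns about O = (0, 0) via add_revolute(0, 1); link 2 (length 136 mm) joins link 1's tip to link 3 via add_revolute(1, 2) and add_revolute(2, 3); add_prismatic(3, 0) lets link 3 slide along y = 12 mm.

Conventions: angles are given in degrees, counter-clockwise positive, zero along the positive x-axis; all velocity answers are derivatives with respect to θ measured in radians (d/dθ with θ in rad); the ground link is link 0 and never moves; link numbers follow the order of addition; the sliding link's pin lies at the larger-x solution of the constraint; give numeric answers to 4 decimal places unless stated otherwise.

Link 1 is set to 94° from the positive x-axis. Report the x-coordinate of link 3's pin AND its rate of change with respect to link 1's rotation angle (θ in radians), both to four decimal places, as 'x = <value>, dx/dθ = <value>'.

geometry: r = 47 mm, L = 136 mm, e = 12 mm
crank pin P = (r cos θ, r sin θ) = (-3.278554, 46.885510)
h = r sin θ − e = 46.885510 − 12 = 34.885510
x = r cos θ + √(L² − h²) = -3.278554 + 131.449615 = 128.171060
dx/dθ = −r sin θ − h·r cos θ/√(L² − h²) (θ in radians; h = 34.885510) = -46.015412

x = 128.1711, dx/dθ = -46.0154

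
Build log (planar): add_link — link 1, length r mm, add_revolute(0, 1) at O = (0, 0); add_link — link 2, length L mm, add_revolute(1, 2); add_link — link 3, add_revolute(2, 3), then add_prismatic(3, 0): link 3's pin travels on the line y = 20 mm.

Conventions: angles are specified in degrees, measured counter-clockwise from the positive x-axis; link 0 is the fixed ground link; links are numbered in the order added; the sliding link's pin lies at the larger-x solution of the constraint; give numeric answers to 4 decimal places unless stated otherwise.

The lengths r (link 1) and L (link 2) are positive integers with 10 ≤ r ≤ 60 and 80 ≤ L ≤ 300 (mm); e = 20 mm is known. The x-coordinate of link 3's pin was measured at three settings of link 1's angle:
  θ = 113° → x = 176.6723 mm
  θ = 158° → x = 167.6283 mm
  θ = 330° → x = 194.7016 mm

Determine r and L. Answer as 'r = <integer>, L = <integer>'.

constraint per measurement: (x − r cos θ)² + (r sin θ − e)² = L²
subtracting the θ₁ and θ₂ equations cancels the r² and L² terms:
r = (x₁² − x₂²) / (2[(x₁cos θ₁ + e sin θ₁) − (x₂cos θ₂ + e sin θ₂)]) = 15.9999 → r = 16
L² = (x₁ − r cos θ₁)² + (r sin θ₁ − e)² = 33488.9822 → L = 183.0000 → L = 183
check at θ₃=330°: x = 194.7016 (printed 194.7016) ✓

r = 16, L = 183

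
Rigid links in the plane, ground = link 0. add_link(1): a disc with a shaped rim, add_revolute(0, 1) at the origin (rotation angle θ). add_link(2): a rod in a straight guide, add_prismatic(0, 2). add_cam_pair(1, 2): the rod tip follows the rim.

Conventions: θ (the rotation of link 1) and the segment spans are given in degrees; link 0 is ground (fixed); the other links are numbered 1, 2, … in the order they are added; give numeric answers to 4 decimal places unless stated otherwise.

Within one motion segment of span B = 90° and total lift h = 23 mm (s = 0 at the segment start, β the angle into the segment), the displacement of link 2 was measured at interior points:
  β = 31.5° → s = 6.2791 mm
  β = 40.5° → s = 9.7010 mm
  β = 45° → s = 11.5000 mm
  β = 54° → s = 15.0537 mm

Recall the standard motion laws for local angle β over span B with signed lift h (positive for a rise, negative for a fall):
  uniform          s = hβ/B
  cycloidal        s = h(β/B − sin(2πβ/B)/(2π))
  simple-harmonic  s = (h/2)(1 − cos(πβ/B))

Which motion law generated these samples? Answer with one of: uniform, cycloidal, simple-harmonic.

candidates at β/B = r: uniform s = h·r (linear in β); cycloidal s = h·(r − sin(2πr)/(2π)); simple-harmonic s = (h/2)(1 − cos(πr))
β=31.5°: printed 6.2791 | uniform 8.0500, cycloidal 5.0885, simple-harmonic 6.2791
β=40.5°: printed 9.7010 | uniform 10.3500, cycloidal 9.2188, simple-harmonic 9.7010
β=45°: printed 11.5000 | uniform 11.5000, cycloidal 11.5000, simple-harmonic 11.5000
β=54°: printed 15.0537 | uniform 13.8000, cycloidal 15.9516, simple-harmonic 15.0537
only one law matches every sample → simple-harmonic

simple-harmonic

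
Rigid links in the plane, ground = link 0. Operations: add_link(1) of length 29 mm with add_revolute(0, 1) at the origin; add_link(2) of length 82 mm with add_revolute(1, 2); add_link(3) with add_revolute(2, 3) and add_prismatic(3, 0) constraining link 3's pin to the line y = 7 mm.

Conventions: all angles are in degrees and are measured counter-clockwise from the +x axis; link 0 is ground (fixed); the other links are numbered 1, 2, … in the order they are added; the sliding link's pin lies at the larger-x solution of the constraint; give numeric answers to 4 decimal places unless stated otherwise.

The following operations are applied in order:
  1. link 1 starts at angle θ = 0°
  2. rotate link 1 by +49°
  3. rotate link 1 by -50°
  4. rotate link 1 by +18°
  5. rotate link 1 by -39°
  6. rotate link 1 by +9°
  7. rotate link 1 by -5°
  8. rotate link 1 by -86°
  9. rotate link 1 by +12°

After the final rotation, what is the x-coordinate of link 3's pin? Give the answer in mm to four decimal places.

geometry: r = 29 mm, L = 82 mm, e = 7 mm; θ starts at 0°
rotate link 1 by +49°: θ ← 0° +49° = 49°
rotate link 1 by -50°: θ ← 49° -50° = -1°
rotate link 1 by +18°: θ ← -1° +18° = 17°
rotate link 1 by -39°: θ ← 17° -39° = -22°
rotate link 1 by +9°: θ ← -22° +9° = -13°
rotate link 1 by -5°: θ ← -13° -5° = -18°
rotate link 1 by -86°: θ ← -18° -86° = -104°
rotate link 1 by +12°: θ ← -104° +12° = -92°
crank pin P = (r cos θ, r sin θ) = (-1.012085, -28.982334)
h = r sin θ − e = -28.982334 − 7 = -35.982334
x = r cos θ + √(L² − h²) = -1.012085 + 73.683591 = 72.671506

72.6715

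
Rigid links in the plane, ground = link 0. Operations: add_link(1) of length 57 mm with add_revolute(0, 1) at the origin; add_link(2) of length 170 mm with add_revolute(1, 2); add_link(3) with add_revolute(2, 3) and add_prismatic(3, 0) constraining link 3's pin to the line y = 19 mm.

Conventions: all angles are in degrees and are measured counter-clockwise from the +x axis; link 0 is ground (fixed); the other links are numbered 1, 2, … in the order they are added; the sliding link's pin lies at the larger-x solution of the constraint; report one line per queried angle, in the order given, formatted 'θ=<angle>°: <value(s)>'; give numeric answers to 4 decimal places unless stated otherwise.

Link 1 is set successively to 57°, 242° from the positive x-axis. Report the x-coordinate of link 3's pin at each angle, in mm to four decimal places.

geometry: r = 57 mm, L = 170 mm, e = 19 mm
θ=57°: crank pin P = (r cos θ, r sin θ) = (31.044425, 47.804222)
θ=57°: h = r sin θ − e = 47.804222 − 19 = 28.804222
θ=57°: x = r cos θ + √(L² − h²) = 31.044425 + 167.541985 = 198.586410
θ=242°: crank pin P = (r cos θ, r sin θ) = (-26.759879, -50.328013)
θ=242°: h = r sin θ − e = -50.328013 − 19 = -69.328013
θ=242°: x = r cos θ + √(L² − h²) = -26.759879 + 155.221218 = 128.461339

θ=57°: 198.5864
θ=242°: 128.4613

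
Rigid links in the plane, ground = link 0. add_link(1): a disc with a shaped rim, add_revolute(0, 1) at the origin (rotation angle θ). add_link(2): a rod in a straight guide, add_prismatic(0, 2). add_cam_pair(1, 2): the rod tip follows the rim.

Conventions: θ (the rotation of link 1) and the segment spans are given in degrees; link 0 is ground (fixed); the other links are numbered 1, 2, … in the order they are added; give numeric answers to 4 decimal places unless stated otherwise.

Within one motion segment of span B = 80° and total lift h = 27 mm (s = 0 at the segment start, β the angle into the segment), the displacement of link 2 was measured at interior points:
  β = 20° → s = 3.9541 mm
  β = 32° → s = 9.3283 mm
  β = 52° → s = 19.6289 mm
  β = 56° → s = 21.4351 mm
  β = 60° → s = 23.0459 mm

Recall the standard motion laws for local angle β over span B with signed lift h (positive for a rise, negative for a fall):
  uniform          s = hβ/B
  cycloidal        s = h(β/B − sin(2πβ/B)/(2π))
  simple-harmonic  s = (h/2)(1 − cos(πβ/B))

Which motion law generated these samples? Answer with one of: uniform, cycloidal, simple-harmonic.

candidates at β/B = r: uniform s = h·r (linear in β); cycloidal s = h·(r − sin(2πr)/(2π)); simple-harmonic s = (h/2)(1 − cos(πr))
β=20°: printed 3.9541 | uniform 6.7500, cycloidal 2.4528, simple-harmonic 3.9541
β=32°: printed 9.3283 | uniform 10.8000, cycloidal 8.2742, simple-harmonic 9.3283
β=52°: printed 19.6289 | uniform 17.5500, cycloidal 21.0265, simple-harmonic 19.6289
β=56°: printed 21.4351 | uniform 18.9000, cycloidal 22.9869, simple-harmonic 21.4351
β=60°: printed 23.0459 | uniform 20.2500, cycloidal 24.5472, simple-harmonic 23.0459
only one law matches every sample → simple-harmonic

simple-harmonic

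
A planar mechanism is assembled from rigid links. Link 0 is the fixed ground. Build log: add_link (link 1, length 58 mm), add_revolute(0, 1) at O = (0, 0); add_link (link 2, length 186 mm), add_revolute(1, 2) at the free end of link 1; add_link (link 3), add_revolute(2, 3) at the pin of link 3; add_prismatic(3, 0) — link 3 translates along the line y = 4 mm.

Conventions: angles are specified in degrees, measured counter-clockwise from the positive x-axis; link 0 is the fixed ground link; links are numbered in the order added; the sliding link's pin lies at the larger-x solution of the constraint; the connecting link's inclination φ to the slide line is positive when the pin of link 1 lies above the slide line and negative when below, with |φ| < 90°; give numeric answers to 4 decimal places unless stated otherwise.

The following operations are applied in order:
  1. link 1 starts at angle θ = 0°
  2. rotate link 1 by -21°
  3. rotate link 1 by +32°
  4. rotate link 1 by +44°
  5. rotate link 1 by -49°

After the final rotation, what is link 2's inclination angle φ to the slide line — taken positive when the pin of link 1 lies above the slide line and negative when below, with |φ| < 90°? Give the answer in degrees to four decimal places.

geometry: r = 58 mm, L = 186 mm, e = 4 mm; θ starts at 0°
rotate link 1 by -21°: θ ← 0° -21° = -21°
rotate link 1 by +32°: θ ← -21° +32° = 11°
rotate link 1 by +44°: θ ← 11° +44° = 55°
rotate link 1 by -49°: θ ← 55° -49° = 6°
h = r sin θ − e = 6.062651 − 4 = 2.062651
sin φ = h / L = 2.062651 / 186 = 0.01108952
φ = arcsin(0.01108952) = 0.635396°

0.6354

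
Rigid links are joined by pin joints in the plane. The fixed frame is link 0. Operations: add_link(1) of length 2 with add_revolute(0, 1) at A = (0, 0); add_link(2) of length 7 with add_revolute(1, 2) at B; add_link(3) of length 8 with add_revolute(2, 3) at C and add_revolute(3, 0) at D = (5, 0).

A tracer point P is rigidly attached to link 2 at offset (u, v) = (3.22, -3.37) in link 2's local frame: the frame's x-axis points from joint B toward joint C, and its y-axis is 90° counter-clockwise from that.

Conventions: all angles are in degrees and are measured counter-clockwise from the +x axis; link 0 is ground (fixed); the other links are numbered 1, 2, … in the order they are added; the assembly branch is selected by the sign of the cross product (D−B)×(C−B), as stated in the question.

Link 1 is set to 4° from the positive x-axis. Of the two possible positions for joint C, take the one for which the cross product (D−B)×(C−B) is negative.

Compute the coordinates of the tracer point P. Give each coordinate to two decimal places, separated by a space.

A=(0,0), D=(5.00,0)
B = A + 2.00·(cos4°, sin4°) = (1.9951, 0.1395)
|BD| = 3.0081
circle(B,7.00) ∩ circle(D,8.00): a=-0.9892, h=6.9298
  candidates: C₊=(1.3284,7.1077) cross=20.845; C₋=(0.6856,-6.7369) cross=-20.845
  branch - wants cross < 0 → take C=(0.6856,-6.7369) (cross=-20.845)
ex = (C−B)/|BC| = (-0.1871,-0.9823); ey = (0.9823,-0.1871)
P = B + 3.22·ex + -3.37·ey = (-1.9178,-2.3932)

-1.92 -2.39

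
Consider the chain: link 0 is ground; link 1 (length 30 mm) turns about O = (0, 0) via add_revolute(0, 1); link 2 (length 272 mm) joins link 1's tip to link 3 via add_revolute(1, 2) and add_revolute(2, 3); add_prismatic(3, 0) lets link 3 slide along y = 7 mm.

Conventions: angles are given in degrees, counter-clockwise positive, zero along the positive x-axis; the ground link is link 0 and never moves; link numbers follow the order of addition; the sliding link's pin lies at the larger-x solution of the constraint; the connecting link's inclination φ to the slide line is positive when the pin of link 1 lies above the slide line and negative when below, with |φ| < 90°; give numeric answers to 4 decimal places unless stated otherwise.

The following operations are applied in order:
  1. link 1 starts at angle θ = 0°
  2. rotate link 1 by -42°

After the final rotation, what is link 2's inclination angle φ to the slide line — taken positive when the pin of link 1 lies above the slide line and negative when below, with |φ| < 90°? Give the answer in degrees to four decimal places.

geometry: r = 30 mm, L = 272 mm, e = 7 mm; θ starts at 0°
rotate link 1 by -42°: θ ← 0° -42° = -42°
h = r sin θ − e = -20.073918 − 7 = -27.073918
sin φ = h / L = -27.073918 / 272 = -0.09953646
φ = arcsin(-0.09953646) = -5.712479°

-5.7125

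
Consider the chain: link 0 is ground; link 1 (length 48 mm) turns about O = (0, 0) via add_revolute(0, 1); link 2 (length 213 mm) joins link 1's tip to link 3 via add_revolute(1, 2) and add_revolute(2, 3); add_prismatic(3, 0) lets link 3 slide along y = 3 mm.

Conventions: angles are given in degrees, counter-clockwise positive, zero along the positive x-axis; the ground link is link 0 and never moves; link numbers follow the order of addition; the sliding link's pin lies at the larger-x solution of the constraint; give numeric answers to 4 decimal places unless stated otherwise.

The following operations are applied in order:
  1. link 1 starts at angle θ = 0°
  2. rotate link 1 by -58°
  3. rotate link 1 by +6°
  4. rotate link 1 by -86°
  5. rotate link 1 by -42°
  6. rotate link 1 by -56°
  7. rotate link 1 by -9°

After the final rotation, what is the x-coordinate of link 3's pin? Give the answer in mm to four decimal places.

geometry: r = 48 mm, L = 213 mm, e = 3 mm; θ starts at 0°
rotate link 1 by -58°: θ ← 0° -58° = -58°
rotate link 1 by +6°: θ ← -58° +6° = -52°
rotate link 1 by -86°: θ ← -52° -86° = -138°
rotate link 1 by -42°: θ ← -138° -42° = -180°
rotate link 1 by -56°: θ ← -180° -56° = -236°
rotate link 1 by -9°: θ ← -236° -9° = -245°
crank pin P = (r cos θ, r sin θ) = (-20.285677, 43.502774)
h = r sin θ − e = 43.502774 − 3 = 40.502774
x = r cos θ + √(L² − h²) = -20.285677 + 209.113666 = 188.827989

188.8280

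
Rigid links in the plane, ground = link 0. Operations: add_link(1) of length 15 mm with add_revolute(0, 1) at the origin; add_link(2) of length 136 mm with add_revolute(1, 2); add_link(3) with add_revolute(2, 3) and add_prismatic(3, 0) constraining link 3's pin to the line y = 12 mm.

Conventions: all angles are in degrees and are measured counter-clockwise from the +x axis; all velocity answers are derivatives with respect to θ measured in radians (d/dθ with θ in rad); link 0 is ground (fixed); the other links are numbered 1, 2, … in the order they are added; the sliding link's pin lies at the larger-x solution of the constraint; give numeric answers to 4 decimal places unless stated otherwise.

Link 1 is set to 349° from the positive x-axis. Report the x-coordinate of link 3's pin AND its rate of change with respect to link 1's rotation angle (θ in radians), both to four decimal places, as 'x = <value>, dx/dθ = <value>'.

geometry: r = 15 mm, L = 136 mm, e = 12 mm
crank pin P = (r cos θ, r sin θ) = (14.724408, -2.862135)
h = r sin θ − e = -2.862135 − 12 = -14.862135
x = r cos θ + √(L² − h²) = 14.724408 + 135.185491 = 149.909899
dx/dθ = −r sin θ − h·r cos θ/√(L² − h²) (θ in radians; h = -14.862135) = 4.480919

x = 149.9099, dx/dθ = 4.4809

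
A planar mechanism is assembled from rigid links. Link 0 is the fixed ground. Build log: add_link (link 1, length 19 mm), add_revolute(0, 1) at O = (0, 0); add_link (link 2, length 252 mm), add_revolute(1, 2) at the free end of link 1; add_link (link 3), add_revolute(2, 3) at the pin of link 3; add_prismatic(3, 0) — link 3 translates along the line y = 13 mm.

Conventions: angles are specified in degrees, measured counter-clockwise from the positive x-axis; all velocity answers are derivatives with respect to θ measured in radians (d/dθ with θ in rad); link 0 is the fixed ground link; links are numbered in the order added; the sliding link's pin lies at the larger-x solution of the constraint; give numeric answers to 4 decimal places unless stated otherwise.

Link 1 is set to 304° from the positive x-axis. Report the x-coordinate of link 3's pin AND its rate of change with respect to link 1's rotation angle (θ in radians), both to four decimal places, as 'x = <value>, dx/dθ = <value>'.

geometry: r = 19 mm, L = 252 mm, e = 13 mm
crank pin P = (r cos θ, r sin θ) = (10.624665, -15.751714)
h = r sin θ − e = -15.751714 − 13 = -28.751714
x = r cos θ + √(L² − h²) = 10.624665 + 250.354427 = 260.979092
dx/dθ = −r sin θ − h·r cos θ/√(L² − h²) (θ in radians; h = -28.751714) = 16.971893

x = 260.9791, dx/dθ = 16.9719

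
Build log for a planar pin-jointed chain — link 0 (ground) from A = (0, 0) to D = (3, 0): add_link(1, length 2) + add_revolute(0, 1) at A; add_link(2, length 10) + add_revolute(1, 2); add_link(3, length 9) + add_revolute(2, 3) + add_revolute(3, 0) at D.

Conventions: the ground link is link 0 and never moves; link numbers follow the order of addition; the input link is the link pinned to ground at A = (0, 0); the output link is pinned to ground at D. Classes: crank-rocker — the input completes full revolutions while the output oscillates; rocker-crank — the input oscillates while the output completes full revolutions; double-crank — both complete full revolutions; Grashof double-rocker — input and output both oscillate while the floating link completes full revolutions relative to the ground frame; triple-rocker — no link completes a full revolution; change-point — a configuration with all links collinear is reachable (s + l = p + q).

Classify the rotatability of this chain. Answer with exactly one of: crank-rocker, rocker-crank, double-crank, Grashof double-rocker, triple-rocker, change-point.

lengths: ground=3, input=2, coupler=10, output=9
sorted: s=2 (shortest), l=10 (longest), p+q=12
s + l = 12 vs p + q = 12
s + l = p + q → change-point (collinear configuration reachable)

change-point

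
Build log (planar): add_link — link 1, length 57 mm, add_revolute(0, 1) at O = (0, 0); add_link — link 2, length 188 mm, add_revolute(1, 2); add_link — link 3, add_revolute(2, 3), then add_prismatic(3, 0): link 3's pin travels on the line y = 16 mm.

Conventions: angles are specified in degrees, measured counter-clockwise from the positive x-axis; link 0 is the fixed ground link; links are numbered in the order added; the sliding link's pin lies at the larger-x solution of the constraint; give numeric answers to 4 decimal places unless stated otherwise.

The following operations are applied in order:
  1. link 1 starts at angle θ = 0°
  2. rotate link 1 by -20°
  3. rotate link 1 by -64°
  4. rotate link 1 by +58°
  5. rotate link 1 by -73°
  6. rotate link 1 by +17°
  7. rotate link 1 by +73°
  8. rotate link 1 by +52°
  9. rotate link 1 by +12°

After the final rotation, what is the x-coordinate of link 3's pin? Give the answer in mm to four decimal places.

geometry: r = 57 mm, L = 188 mm, e = 16 mm; θ starts at 0°
rotate link 1 by -20°: θ ← 0° -20° = -20°
rotate link 1 by -64°: θ ← -20° -64° = -84°
rotate link 1 by +58°: θ ← -84° +58° = -26°
rotate link 1 by -73°: θ ← -26° -73° = -99°
rotate link 1 by +17°: θ ← -99° +17° = -82°
rotate link 1 by +73°: θ ← -82° +73° = -9°
rotate link 1 by +52°: θ ← -9° +52° = 43°
rotate link 1 by +12°: θ ← 43° +12° = 55°
crank pin P = (r cos θ, r sin θ) = (32.693857, 46.691667)
h = r sin θ − e = 46.691667 − 16 = 30.691667
x = r cos θ + √(L² − h²) = 32.693857 + 185.477820 = 218.171677

218.1717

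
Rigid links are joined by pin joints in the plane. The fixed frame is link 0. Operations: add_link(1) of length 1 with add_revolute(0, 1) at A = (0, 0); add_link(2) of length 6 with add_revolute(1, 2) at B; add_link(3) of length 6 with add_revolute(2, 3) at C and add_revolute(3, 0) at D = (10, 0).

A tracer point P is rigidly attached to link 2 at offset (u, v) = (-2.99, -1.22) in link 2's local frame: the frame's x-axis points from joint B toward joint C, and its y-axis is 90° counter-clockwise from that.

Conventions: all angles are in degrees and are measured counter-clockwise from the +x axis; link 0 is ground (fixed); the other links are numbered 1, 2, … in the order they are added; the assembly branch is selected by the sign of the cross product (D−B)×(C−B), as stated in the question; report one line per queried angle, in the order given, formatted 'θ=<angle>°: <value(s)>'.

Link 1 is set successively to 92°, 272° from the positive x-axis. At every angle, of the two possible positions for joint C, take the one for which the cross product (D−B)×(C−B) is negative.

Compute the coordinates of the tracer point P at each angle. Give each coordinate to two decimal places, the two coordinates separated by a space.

A=(0,0), D=(10.00,0)
θ=92°: B = A + 1.00·(cos92°, sin92°) = (-0.0349, 0.9994)
θ=92°: |BD| = 10.0845
θ=92°: circle(B,6.00) ∩ circle(D,6.00): a=5.0423, h=3.2520
θ=92°:   candidates: C₊=(5.3048,3.7357) cross=32.795; C₋=(4.6603,-2.7363) cross=-32.795
θ=92°:   branch - wants cross < 0 → take C=(4.6603,-2.7363) (cross=-32.795)
θ=92°: ex = (C−B)/|BC| = (0.7825,-0.6226); ey = (0.6226,0.7825)
θ=92°: P = B + -2.99·ex + -1.22·ey = (-3.1343,1.9063)
θ=272°: B = A + 1.00·(cos272°, sin272°) = (0.0349, -0.9994)
θ=272°: |BD| = 10.0151
θ=272°: circle(B,6.00) ∩ circle(D,6.00): a=5.0075, h=3.3052
θ=272°:   candidates: C₊=(4.6876,2.7890) cross=33.102; C₋=(5.3473,-3.7884) cross=-33.102
θ=272°:   branch - wants cross < 0 → take C=(5.3473,-3.7884) (cross=-33.102)
θ=272°: ex = (C−B)/|BC| = (0.8854,-0.4648); ey = (0.4648,0.8854)
θ=272°: P = B + -2.99·ex + -1.22·ey = (-3.1795,-0.6897)

θ=92°: -3.13 1.91
θ=272°: -3.18 -0.69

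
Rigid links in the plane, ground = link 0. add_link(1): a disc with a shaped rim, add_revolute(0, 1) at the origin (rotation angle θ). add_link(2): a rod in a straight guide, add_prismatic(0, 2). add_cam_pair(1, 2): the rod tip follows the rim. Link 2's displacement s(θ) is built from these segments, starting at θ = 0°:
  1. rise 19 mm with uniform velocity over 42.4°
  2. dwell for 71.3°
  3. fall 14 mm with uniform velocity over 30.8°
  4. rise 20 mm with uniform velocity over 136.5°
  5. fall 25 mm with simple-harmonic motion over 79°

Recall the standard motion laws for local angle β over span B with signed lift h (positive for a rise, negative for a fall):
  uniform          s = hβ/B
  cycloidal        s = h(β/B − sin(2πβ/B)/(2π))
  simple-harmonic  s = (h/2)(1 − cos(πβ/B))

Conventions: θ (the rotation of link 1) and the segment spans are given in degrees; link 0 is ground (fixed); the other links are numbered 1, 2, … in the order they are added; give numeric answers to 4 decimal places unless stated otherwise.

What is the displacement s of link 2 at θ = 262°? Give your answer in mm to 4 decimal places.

segment 1 (0° to 42.4°, uniform, h = 19) is passed completely: s = 0.0000 + (19) = 19.0000
segment 2 (42.4° to 113.7°, dwell): s unchanged at 19.0000
segment 3 (113.7° to 144.5°, uniform, h = -14) is passed completely: s = 19.0000 + (-14) = 5.0000
θ = 262° falls in segment 4 (144.5° to 281°, uniform, h = 20): β = 262 − 144.5 = 117.5°, B = 136.5°; Δs = 20·117.5/136.5 = 17.2161; s = 5.0000 + 17.2161 = 22.2161

22.2161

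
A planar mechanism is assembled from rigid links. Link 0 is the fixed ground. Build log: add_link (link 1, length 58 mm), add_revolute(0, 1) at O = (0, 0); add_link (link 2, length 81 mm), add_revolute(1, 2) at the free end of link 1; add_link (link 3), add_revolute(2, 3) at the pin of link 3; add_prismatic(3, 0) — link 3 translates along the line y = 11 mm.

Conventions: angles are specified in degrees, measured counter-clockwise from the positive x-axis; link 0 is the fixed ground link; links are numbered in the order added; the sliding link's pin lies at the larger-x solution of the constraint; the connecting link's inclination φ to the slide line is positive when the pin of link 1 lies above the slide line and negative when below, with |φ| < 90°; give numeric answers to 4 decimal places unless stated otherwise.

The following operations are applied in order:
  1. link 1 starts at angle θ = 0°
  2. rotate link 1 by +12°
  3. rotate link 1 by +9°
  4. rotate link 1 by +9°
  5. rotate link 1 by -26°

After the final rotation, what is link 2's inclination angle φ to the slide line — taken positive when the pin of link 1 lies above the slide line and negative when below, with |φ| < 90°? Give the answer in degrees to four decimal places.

geometry: r = 58 mm, L = 81 mm, e = 11 mm; θ starts at 0°
rotate link 1 by +12°: θ ← 0° +12° = 12°
rotate link 1 by +9°: θ ← 12° +9° = 21°
rotate link 1 by +9°: θ ← 21° +9° = 30°
rotate link 1 by -26°: θ ← 30° -26° = 4°
h = r sin θ − e = 4.045875 − 11 = -6.954125
sin φ = h / L = -6.954125 / 81 = -0.08585339
φ = arcsin(-0.08585339) = -4.925100°

-4.9251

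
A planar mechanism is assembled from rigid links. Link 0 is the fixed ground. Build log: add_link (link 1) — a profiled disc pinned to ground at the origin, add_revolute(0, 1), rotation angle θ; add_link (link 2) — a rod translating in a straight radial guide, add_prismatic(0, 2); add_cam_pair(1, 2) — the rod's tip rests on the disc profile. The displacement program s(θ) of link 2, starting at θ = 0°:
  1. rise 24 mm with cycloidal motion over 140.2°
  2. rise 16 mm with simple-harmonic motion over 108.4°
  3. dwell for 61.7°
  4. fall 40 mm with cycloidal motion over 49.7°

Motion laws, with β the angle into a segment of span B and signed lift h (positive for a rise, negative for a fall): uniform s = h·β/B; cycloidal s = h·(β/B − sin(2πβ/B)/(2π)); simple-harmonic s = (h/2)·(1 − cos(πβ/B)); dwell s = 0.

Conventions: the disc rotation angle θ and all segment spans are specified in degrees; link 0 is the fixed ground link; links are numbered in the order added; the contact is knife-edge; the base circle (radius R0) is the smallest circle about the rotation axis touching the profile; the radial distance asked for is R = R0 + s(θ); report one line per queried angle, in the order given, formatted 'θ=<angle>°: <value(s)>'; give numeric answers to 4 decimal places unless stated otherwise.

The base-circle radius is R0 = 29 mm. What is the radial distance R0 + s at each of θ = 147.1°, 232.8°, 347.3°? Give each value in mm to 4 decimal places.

seg 1 [0°–140.2°] cycloidal, h=24: full span → s += 24 → s = 24.0000
seg 2 [140.2°–248.6°] simple-harmonic, h=16: θ=147.1° here. β=6.9, B=108.4. 16/2·(1 − cos(π·0.0637)) = 0.1594 → s = 24.1594
seg 2 [140.2°–248.6°] simple-harmonic, h=16: θ=232.8° here. β=92.6, B=108.4. 16/2·(1 − cos(π·0.8542)) = 15.1758 → s = 39.1758
seg 2 [140.2°–248.6°] simple-harmonic, h=16: full span → s += 16 → s = 40.0000
seg 3 [248.6°–310.3°] dwell: s stays 40.0000
seg 4 [310.3°–360°] cycloidal, h=-40: θ=347.3° here. β=37, B=49.7. -40·(0.7445 − sin(2π·0.7445)/(2π)) = -36.1410 → s = 3.8590
θ=147.1°: R = R0 + s = 29 + 24.1594 = 53.1594
θ=232.8°: R = R0 + s = 29 + 39.1758 = 68.1758
θ=347.3°: R = R0 + s = 29 + 3.8590 = 32.8590

θ=147.1°: 53.1594
θ=232.8°: 68.1758
θ=347.3°: 32.8590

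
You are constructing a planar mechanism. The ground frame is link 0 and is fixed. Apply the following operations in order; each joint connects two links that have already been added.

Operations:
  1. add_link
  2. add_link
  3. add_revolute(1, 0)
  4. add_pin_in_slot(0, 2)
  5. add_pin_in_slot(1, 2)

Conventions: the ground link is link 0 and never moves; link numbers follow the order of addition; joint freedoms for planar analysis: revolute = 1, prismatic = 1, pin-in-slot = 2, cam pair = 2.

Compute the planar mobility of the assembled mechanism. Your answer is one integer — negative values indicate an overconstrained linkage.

L=1 J1=0 J2=0
add link → L=2 J1=0 J2=0
add link → L=3 J1=0 J2=0
R@1,0 dof=1 J1 → L=3 J1=1 J2=0
PS@0,2 dof=2 J2 → L=3 J1=1 J2=1
PS@1,2 dof=2 J2 → L=3 J1=1 J2=2
M=3(L−1)−2J1−J2=3·2−2·1−2=2

M = 2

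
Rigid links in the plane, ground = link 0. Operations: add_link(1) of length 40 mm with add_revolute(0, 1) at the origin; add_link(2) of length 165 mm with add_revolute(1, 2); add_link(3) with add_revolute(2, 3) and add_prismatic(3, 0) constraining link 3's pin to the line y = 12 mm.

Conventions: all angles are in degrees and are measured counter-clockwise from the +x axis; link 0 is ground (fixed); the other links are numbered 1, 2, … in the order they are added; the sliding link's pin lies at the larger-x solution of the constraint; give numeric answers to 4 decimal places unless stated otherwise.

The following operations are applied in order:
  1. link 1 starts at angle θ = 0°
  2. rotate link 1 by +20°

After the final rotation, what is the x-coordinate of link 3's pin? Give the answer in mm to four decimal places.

geometry: r = 40 mm, L = 165 mm, e = 12 mm; θ starts at 0°
rotate link 1 by +20°: θ ← 0° +20° = 20°
crank pin P = (r cos θ, r sin θ) = (37.587705, 13.680806)
h = r sin θ − e = 13.680806 − 12 = 1.680806
x = r cos θ + √(L² − h²) = 37.587705 + 164.991439 = 202.579144

202.5791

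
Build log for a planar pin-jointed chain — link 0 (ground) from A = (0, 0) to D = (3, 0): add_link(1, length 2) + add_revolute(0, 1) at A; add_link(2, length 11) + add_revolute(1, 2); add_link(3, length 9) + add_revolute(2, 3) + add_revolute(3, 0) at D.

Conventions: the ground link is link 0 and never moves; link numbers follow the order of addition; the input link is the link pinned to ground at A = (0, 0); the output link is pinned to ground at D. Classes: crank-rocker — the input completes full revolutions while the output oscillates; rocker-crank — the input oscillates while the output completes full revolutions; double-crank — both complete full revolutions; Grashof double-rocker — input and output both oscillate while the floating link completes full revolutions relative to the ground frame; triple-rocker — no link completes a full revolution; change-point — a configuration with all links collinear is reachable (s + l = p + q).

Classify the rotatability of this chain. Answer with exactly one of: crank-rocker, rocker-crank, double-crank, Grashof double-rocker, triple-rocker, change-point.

lengths: ground=3, input=2, coupler=11, output=9
sorted: s=2 (shortest), l=11 (longest), p+q=12
s + l = 13 vs p + q = 12
s + l > p + q → non-Grashof → no link fully rotates → triple-rocker

triple-rocker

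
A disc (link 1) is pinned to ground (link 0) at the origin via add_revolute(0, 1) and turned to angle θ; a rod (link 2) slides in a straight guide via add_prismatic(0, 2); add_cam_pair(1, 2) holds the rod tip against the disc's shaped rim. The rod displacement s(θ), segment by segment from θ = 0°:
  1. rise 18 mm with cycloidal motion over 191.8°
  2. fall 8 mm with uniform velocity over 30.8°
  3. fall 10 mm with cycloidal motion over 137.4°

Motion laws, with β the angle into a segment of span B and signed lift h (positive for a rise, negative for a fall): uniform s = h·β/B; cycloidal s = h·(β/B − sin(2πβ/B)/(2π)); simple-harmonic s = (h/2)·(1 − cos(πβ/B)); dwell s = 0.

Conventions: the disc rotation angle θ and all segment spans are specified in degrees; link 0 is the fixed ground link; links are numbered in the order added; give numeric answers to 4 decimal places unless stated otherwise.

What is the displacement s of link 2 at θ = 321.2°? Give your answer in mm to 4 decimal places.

segment 1 (0° to 191.8°, cycloidal, h = 18) is passed completely: s = 0.0000 + (18) = 18.0000
segment 2 (191.8° to 222.6°, uniform, h = -8) is passed completely: s = 18.0000 + (-8) = 10.0000
θ = 321.2° falls in segment 3 (222.6° to 360°, cycloidal, h = -10): β = 321.2 − 222.6 = 98.6°, B = 137.4°; Δs = -10·(0.7176 − sin(2π·0.7176)/(2π)) = -8.7348; s = 10.0000 − 8.7348 = 1.2652

1.2652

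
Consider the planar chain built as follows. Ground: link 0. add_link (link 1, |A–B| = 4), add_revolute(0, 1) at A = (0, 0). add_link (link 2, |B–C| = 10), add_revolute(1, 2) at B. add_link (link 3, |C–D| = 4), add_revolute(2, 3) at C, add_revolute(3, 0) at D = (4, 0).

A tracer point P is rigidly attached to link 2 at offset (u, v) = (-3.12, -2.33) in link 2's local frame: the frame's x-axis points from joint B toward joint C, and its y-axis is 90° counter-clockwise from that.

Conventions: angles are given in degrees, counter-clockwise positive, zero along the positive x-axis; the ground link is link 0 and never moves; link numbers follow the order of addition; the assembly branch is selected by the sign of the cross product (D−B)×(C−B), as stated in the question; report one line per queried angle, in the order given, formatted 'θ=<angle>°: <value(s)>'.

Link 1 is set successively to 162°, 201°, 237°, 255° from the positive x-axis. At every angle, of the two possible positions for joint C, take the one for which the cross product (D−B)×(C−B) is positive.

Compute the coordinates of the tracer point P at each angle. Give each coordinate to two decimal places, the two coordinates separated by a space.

A=(0,0), D=(4.00,0)
θ=162°: B = A + 4.00·(cos162°, sin162°) = (-3.8042, 1.2361)
θ=162°: |BD| = 7.9015
θ=162°: circle(B,10.00) ∩ circle(D,4.00): a=9.2662, h=3.7600
θ=162°:   candidates: C₊=(5.9361,3.5002) cross=29.710; C₋=(4.7597,-3.9272) cross=-29.710
θ=162°:   branch + wants cross > 0 → take C=(5.9361,3.5002) (cross=29.710)
θ=162°: ex = (C−B)/|BC| = (0.9740,0.2264); ey = (-0.2264,0.9740)
θ=162°: P = B + -3.12·ex + -2.33·ey = (-6.3157,-1.7398)
θ=201°: B = A + 4.00·(cos201°, sin201°) = (-3.7343, -1.4335)
θ=201°: |BD| = 7.8660
θ=201°: circle(B,10.00) ∩ circle(D,4.00): a=9.2724, h=3.7446
θ=201°:   candidates: C₊=(4.7004,3.9382) cross=29.455; C₋=(6.0652,-3.4256) cross=-29.455
θ=201°:   branch + wants cross > 0 → take C=(4.7004,3.9382) (cross=29.455)
θ=201°: ex = (C−B)/|BC| = (0.8435,0.5372); ey = (-0.5372,0.8435)
θ=201°: P = B + -3.12·ex + -2.33·ey = (-5.1144,-5.0747)
θ=237°: B = A + 4.00·(cos237°, sin237°) = (-2.1786, -3.3547)
θ=237°: |BD| = 7.0305
θ=237°: circle(B,10.00) ∩ circle(D,4.00): a=9.4892, h=3.1551
θ=237°:   candidates: C₊=(4.6552,3.9460) cross=22.182; C₋=(7.6662,-1.5996) cross=-22.182
θ=237°:   branch + wants cross > 0 → take C=(4.6552,3.9460) (cross=22.182)
θ=237°: ex = (C−B)/|BC| = (0.6834,0.7301); ey = (-0.7301,0.6834)
θ=237°: P = B + -3.12·ex + -2.33·ey = (-2.6096,-7.2248)
θ=255°: B = A + 4.00·(cos255°, sin255°) = (-1.0353, -3.8637)
θ=255°: |BD| = 6.3468
θ=255°: circle(B,10.00) ∩ circle(D,4.00): a=9.7909, h=2.0343
θ=255°:   candidates: C₊=(5.4940,3.7105) cross=12.911; C₋=(7.9708,0.4827) cross=-12.911
θ=255°:   branch + wants cross > 0 → take C=(5.4940,3.7105) (cross=12.911)
θ=255°: ex = (C−B)/|BC| = (0.6529,0.7574); ey = (-0.7574,0.6529)
θ=255°: P = B + -3.12·ex + -2.33·ey = (-1.3076,-7.7482)

θ=162°: -6.32 -1.74
θ=201°: -5.11 -5.07
θ=237°: -2.61 -7.22
θ=255°: -1.31 -7.75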